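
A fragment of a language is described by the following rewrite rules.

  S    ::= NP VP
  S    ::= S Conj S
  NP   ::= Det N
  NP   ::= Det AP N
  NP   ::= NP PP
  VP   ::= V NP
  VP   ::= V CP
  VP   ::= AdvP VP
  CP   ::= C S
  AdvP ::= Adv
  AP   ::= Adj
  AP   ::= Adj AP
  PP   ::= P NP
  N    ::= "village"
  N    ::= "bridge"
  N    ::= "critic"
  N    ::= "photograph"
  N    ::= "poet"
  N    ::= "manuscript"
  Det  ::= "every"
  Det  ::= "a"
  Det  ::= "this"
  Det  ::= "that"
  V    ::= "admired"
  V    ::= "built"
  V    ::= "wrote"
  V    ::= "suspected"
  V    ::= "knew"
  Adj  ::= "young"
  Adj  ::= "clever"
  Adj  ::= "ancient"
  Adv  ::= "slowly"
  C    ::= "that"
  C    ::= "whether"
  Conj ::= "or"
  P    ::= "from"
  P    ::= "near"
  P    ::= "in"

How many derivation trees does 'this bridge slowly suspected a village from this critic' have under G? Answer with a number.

[S [NP [Det this] [N bridge]] [VP [AdvP [Adv slowly]] [VP [V suspected] [NP [NP [Det a] [N village]] [PP [P from] [NP [Det this] [N critic]]]]]]]
No rule offers an alternative attachment or grouping for any span, so this is the only derivation.

1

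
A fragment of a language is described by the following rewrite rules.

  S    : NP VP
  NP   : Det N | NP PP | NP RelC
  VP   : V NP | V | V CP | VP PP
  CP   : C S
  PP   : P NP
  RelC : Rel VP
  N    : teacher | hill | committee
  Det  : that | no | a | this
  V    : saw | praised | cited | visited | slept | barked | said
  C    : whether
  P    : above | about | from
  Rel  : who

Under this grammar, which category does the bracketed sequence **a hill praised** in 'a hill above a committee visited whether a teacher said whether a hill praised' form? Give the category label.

S

S
  NP
    NP
      Det: a
      N: hill
    PP
      P: above
      NP
        Det: a
        N: committee
  VP
    V: visited
    CP
      C: whether
      S
        NP
          Det: a
          N: teacher
        VP
          V: said
          CP
            C: whether
            S
              NP
                Det: a
                N: hill
              VP
                V: praised
The span 'a hill praised' is the S node built by S → NP VP.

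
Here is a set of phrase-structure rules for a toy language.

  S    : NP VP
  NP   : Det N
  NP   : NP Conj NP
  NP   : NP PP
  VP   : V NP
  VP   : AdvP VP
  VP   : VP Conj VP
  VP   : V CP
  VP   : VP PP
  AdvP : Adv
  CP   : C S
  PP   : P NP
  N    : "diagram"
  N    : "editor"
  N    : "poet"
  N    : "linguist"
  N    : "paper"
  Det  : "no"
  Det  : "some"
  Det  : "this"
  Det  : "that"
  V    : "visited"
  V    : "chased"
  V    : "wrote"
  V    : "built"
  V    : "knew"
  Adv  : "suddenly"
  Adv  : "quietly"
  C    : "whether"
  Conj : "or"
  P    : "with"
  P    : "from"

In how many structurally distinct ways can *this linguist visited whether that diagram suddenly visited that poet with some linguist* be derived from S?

Two of the 4 distinct bracketings:
[S [NP [Det this] [N linguist]] [VP [V visited] [CP [C whether] [S [NP [Det that] [N diagram]] [VP [AdvP [Adv suddenly]] [VP [V visited] [NP [NP [Det that] [N poet]] [PP [P with] [NP [Det some] [N linguist]]]]]]]]]]
[S [NP [Det this] [N linguist]] [VP [V visited] [CP [C whether] [S [NP [Det that] [N diagram]] [VP [AdvP [Adv suddenly]] [VP [VP [V visited] [NP [Det that] [N poet]]] [PP [P with] [NP [Det some] [N linguist]]]]]]]]]
The difference turns on whether NP → NP PP is used at the relevant span, versus an alternative expansion of NP.

4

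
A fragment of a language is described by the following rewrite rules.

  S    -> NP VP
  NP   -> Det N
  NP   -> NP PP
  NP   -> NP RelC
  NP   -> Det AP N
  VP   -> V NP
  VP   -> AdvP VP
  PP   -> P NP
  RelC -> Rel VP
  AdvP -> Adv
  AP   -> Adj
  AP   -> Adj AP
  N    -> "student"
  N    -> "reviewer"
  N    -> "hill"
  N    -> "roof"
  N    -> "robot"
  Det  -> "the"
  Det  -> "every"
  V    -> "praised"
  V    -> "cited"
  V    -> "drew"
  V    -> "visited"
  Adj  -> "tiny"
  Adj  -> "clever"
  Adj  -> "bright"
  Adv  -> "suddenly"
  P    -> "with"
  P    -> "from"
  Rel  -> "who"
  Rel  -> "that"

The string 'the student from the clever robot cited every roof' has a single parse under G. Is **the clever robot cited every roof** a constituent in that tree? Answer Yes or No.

[S [NP [NP [Det the] [N student]] [PP [P from] [NP [Det the] [AP [Adj clever]] [N robot]]]] [VP [V cited] [NP [Det every] [N roof]]]]
The smallest constituent containing 'the clever robot cited every roof' is the S spanning 'the student from the clever robot cited every roof'; no single node in the tree dominates exactly the given words.

No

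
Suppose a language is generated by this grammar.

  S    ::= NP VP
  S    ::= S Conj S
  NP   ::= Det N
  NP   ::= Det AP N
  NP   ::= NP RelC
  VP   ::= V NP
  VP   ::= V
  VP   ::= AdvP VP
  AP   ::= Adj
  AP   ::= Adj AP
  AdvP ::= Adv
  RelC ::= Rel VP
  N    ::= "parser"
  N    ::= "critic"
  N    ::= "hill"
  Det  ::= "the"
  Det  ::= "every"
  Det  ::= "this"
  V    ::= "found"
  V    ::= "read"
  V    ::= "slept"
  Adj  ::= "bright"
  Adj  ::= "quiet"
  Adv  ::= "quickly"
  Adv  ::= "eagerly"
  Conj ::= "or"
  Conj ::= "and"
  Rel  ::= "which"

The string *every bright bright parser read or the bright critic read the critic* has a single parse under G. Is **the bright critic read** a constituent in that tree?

[S [S [NP [Det every] [AP [Adj bright] [AP [Adj bright]]] [N parser]] [VP [V read]]] [Conj or] [S [NP [Det the] [AP [Adj bright]] [N critic]] [VP [V read] [NP [Det the] [N critic]]]]]
The smallest constituent containing 'the bright critic read' is the S spanning 'the bright critic read the critic'; no single node in the tree dominates exactly the given words.

No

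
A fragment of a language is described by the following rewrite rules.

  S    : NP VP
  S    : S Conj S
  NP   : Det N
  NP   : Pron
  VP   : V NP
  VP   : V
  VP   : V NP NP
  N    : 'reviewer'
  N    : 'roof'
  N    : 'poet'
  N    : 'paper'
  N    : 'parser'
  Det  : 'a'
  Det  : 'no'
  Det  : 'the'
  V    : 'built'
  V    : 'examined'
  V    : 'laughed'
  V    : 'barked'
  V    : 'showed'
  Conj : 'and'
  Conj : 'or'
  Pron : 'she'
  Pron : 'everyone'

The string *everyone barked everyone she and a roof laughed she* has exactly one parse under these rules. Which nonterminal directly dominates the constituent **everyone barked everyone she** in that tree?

[S [S [NP [Pron everyone]] [VP [V barked] [NP [Pron everyone]] [NP [Pron she]]]] [Conj and] [S [NP [Det a] [N roof]] [VP [V laughed] [NP [Pron she]]]]]
The span 'everyone barked everyone she' is the S node built by S → NP VP.
Its mother is the S built by S → S Conj S.

S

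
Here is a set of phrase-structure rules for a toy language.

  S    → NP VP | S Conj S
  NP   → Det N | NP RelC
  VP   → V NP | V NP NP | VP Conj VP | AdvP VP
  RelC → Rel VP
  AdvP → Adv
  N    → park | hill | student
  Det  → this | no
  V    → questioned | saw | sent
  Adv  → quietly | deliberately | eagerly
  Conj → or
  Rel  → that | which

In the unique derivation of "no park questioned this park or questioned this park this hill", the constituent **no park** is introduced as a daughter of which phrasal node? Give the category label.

S

S
  NP
    Det: no
    N: park
  VP
    VP
      V: questioned
      NP
        Det: this
        N: park
    Conj: or
    VP
      V: questioned
      NP
        Det: this
        N: park
      NP
        Det: this
        N: hill
The span 'no park' is the NP node built by NP → Det N.
Its mother is the S built by S → NP VP.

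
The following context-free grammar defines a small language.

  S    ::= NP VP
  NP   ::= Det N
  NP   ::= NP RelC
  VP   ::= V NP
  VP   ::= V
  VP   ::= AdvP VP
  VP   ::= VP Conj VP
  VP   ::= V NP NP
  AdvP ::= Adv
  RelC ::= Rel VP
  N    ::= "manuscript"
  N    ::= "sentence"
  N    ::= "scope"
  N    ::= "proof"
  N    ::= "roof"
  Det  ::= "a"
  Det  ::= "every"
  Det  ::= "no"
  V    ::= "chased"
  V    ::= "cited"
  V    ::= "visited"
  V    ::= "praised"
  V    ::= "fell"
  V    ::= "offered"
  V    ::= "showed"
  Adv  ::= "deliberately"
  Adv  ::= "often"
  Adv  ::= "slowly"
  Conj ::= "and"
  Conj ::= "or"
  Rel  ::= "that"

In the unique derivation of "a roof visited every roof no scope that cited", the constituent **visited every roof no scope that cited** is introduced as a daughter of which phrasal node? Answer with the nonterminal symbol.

[S [NP [Det a] [N roof]] [VP [V visited] [NP [Det every] [N roof]] [NP [NP [Det no] [N scope]] [RelC [Rel that] [VP [V cited]]]]]]
The span 'visited every roof no scope that cited' is the VP node built by VP → V NP NP.
Its mother is the S built by S → NP VP.

S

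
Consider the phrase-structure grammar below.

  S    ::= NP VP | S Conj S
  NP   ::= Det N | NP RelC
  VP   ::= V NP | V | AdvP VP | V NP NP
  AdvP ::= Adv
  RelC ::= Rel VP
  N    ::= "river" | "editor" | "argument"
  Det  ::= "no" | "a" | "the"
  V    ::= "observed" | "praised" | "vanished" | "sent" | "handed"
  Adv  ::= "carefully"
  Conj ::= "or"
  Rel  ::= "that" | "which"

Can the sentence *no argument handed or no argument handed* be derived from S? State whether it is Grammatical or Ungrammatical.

Grammatical

S
  S
    NP
      Det: no
      N: argument
    VP
      V: handed
  Conj: or
  S
    NP
      Det: no
      N: argument
    VP
      V: handed
Every word is introduced by a lexical rule and the phrasal rules combine the resulting categories into a single S.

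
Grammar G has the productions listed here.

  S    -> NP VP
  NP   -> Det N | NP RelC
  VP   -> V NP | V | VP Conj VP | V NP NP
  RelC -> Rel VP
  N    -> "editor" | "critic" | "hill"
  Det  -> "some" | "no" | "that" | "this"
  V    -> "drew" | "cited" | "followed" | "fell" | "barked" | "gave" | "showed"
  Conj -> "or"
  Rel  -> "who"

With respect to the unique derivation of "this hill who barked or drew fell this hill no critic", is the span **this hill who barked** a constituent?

No

[S [NP [NP [Det this] [N hill]] [RelC [Rel who] [VP [VP [V barked]] [Conj or] [VP [V drew]]]]] [VP [V fell] [NP [Det this] [N hill]] [NP [Det no] [N critic]]]]
The smallest constituent containing 'this hill who barked' is the NP spanning 'this hill who barked or drew'; no single node in the tree dominates exactly the given words.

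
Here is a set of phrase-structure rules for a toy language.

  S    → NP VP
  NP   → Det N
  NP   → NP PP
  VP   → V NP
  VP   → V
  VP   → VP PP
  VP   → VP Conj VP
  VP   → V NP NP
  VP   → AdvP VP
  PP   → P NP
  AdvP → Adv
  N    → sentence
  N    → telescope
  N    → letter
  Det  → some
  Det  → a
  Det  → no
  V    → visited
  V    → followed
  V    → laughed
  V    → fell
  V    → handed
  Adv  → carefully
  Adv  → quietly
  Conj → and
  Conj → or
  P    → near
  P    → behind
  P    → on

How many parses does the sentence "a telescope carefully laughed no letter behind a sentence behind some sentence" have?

Two of the 9 distinct bracketings:
[S [NP [Det a] [N telescope]] [VP [VP [AdvP [Adv carefully]] [VP [V laughed] [NP [Det no] [N letter]]]] [PP [P behind] [NP [NP [Det a] [N sentence]] [PP [P behind] [NP [Det some] [N sentence]]]]]]]
[S [NP [Det a] [N telescope]] [VP [VP [VP [AdvP [Adv carefully]] [VP [V laughed] [NP [Det no] [N letter]]]] [PP [P behind] [NP [Det a] [N sentence]]]] [PP [P behind] [NP [Det some] [N sentence]]]]]
The difference turns on whether NP → NP PP is used at the relevant span, versus an alternative expansion of NP.

9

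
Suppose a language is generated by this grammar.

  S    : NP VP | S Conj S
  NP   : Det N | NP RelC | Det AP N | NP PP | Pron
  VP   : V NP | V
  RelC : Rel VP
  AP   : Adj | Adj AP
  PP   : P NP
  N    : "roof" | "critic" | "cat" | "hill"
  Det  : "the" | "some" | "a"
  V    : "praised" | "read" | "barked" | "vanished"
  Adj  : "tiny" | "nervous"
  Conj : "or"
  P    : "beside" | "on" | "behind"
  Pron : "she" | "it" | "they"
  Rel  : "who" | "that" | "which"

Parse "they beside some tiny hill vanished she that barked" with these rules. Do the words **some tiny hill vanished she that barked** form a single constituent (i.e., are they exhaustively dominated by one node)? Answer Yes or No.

No

[S [NP [NP [Pron they]] [PP [P beside] [NP [Det some] [AP [Adj tiny]] [N hill]]]] [VP [V vanished] [NP [NP [Pron she]] [RelC [Rel that] [VP [V barked]]]]]]
The smallest constituent containing 'some tiny hill vanished she that barked' is the S spanning 'they beside some tiny hill vanished she that barked'; no single node in the tree dominates exactly the given words.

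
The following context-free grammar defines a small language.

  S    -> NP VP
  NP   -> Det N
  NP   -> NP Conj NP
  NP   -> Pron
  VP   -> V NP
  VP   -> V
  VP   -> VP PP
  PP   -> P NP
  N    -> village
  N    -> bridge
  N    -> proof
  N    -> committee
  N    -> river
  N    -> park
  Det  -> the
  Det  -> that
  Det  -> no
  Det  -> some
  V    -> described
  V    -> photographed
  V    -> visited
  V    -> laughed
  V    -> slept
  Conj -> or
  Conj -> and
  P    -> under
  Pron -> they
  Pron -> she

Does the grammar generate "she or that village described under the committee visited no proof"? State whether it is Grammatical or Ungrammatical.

For S → NP VP, every NP-prefix leaves a non-VP remainder: after 'she' the remainder is not a VP; after 'she or that village' the remainder is not a VP.

Ungrammatical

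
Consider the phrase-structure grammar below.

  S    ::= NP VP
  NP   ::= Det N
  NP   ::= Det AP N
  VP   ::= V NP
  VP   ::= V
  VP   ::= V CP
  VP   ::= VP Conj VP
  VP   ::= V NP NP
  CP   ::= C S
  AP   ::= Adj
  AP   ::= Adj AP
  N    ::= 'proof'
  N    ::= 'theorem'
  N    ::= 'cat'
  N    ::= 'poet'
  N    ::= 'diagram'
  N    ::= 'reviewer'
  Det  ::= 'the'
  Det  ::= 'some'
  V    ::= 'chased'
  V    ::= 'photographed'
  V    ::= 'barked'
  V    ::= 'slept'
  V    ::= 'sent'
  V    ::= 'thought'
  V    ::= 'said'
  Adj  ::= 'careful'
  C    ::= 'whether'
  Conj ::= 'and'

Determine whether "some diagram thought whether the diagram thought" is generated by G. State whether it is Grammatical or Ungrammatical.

S
  NP
    Det: some
    N: diagram
  VP
    V: thought
    CP
      C: whether
      S
        NP
          Det: the
          N: diagram
        VP
          V: thought
Every word is introduced by a lexical rule and the phrasal rules combine the resulting categories into a single S.

Grammatical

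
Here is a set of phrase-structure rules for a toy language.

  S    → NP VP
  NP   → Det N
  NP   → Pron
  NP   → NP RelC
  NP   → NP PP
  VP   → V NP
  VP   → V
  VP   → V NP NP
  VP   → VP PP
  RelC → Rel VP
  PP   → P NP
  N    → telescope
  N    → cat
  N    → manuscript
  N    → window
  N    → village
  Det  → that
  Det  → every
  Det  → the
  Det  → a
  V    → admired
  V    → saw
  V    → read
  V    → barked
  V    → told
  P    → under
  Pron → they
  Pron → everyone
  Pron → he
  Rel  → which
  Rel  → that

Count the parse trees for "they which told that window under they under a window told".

9

Two of the 9 distinct bracketings:
[S [NP [NP [Pron they]] [RelC [Rel which] [VP [V told] [NP [NP [Det that] [N window]] [PP [P under] [NP [NP [Pron they]] [PP [P under] [NP [Det a] [N window]]]]]]]]] [VP [V told]]]
[S [NP [NP [Pron they]] [RelC [Rel which] [VP [V told] [NP [NP [NP [Det that] [N window]] [PP [P under] [NP [Pron they]]]] [PP [P under] [NP [Det a] [N window]]]]]]] [VP [V told]]]
The trees differ in how a recursive rule is bracketed over the same span.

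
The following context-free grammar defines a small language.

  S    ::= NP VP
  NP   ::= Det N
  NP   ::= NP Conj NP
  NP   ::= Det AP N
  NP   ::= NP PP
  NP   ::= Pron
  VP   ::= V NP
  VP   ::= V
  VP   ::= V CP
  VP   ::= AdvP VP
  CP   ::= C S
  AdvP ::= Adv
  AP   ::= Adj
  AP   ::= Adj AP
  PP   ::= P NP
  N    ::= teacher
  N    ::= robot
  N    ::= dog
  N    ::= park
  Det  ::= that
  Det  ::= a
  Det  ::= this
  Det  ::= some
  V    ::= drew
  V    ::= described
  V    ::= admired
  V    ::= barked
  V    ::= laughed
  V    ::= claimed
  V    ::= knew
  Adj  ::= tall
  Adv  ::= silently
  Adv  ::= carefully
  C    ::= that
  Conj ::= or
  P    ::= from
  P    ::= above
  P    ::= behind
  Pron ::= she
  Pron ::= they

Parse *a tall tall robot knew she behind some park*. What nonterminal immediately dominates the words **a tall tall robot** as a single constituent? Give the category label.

[S [NP [Det a] [AP [Adj tall] [AP [Adj tall]]] [N robot]] [VP [V knew] [NP [NP [Pron she]] [PP [P behind] [NP [Det some] [N park]]]]]]
The span 'a tall tall robot' is the NP node built by NP → Det AP N.

NP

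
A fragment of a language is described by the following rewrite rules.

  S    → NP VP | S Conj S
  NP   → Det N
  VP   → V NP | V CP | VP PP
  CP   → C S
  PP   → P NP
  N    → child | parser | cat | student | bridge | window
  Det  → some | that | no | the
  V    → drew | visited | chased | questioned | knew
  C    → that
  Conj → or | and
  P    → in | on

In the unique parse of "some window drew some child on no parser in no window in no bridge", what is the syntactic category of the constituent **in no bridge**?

[S [NP [Det some] [N window]] [VP [VP [VP [VP [V drew] [NP [Det some] [N child]]] [PP [P on] [NP [Det no] [N parser]]]] [PP [P in] [NP [Det no] [N window]]]] [PP [P in] [NP [Det no] [N bridge]]]]]
The span 'in no bridge' is the PP node built by PP → P NP.

PP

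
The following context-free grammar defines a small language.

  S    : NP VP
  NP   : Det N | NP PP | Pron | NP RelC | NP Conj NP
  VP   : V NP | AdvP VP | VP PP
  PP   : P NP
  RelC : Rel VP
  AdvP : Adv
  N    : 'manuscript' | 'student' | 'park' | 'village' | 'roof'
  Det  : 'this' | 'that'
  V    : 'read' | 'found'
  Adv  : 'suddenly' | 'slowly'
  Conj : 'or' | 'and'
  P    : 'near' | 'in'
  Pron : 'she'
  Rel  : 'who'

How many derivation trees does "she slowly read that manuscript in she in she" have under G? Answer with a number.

Two of the 9 distinct bracketings:
[S [NP [Pron she]] [VP [AdvP [Adv slowly]] [VP [V read] [NP [NP [Det that] [N manuscript]] [PP [P in] [NP [NP [Pron she]] [PP [P in] [NP [Pron she]]]]]]]]]
[S [NP [Pron she]] [VP [AdvP [Adv slowly]] [VP [V read] [NP [NP [NP [Det that] [N manuscript]] [PP [P in] [NP [Pron she]]]] [PP [P in] [NP [Pron she]]]]]]]
The trees differ in how a recursive rule is bracketed over the same span.

9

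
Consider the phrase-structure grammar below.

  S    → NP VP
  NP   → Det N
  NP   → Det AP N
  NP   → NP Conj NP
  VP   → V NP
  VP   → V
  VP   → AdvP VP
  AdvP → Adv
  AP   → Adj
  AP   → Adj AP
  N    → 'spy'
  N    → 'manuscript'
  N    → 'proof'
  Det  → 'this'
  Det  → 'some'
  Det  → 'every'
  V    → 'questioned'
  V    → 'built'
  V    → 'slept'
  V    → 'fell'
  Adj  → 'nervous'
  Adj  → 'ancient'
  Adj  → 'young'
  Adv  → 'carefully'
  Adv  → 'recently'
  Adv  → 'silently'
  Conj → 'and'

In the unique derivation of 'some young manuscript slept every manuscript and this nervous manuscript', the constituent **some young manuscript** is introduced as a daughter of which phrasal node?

S

S
  NP
    Det: some
    AP
      Adj: young
    N: manuscript
  VP
    V: slept
    NP
      NP
        Det: every
        N: manuscript
      Conj: and
      NP
        Det: this
        AP
          Adj: nervous
        N: manuscript
The span 'some young manuscript' is the NP node built by NP → Det AP N.
Its mother is the S built by S → NP VP.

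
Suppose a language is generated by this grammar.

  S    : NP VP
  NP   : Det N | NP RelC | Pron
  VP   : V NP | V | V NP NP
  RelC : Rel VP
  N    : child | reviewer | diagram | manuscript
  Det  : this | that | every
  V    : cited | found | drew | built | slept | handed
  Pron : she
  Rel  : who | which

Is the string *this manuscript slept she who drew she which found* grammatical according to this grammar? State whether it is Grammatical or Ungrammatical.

S
  NP
    Det: this
    N: manuscript
  VP
    V: slept
    NP
      NP
        Pron: she
      RelC
        Rel: who
        VP
          V: drew
          NP
            NP
              Pron: she
            RelC
              Rel: which
              VP
                V: found
Each bracket corresponds to one application of a listed rule, so the string is derivable from S.

Grammatical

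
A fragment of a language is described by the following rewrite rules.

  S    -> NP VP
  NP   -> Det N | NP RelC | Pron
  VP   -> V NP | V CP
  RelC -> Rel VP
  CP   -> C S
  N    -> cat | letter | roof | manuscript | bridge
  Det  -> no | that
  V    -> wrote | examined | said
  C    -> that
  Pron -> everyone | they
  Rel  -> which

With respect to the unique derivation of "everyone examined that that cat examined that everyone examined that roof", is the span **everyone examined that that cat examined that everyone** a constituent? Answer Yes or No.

No

[S [NP [Pron everyone]] [VP [V examined] [CP [C that] [S [NP [Det that] [N cat]] [VP [V examined] [CP [C that] [S [NP [Pron everyone]] [VP [V examined] [NP [Det that] [N roof]]]]]]]]]]
The smallest constituent containing 'everyone examined that that cat examined that everyone' is the S spanning 'everyone examined that that cat examined that everyone examined that roof'; no single node in the tree dominates exactly the given words.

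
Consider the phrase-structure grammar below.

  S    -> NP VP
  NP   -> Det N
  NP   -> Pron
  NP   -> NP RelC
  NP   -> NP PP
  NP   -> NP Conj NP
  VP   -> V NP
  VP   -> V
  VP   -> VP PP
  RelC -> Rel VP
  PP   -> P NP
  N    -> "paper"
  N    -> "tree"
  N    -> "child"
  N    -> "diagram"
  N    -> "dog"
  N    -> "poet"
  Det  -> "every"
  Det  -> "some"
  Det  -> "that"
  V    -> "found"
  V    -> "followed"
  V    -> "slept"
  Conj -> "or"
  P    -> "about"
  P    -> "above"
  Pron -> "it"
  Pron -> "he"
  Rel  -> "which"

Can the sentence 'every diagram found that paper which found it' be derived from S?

S
  NP
    Det: every
    N: diagram
  VP
    V: found
    NP
      NP
        Det: that
        N: paper
      RelC
        Rel: which
        VP
          V: found
          NP
            Pron: it
Every word is introduced by a lexical rule and the phrasal rules combine the resulting categories into a single S.

Grammatical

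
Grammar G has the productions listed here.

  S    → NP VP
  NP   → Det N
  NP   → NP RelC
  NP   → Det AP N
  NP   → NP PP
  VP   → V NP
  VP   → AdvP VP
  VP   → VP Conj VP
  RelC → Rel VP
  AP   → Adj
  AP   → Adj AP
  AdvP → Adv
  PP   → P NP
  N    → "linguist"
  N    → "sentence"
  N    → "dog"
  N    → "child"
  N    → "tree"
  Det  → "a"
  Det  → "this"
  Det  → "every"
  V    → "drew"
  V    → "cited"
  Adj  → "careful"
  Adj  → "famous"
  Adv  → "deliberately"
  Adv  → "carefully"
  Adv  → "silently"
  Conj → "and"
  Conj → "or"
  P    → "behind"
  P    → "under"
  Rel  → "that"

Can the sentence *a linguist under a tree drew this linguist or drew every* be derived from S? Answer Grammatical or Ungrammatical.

Ungrammatical

For S → NP VP, every NP-prefix leaves a non-VP remainder: after 'a linguist' the remainder is not a VP; after 'a linguist under a tree' the remainder is not a VP.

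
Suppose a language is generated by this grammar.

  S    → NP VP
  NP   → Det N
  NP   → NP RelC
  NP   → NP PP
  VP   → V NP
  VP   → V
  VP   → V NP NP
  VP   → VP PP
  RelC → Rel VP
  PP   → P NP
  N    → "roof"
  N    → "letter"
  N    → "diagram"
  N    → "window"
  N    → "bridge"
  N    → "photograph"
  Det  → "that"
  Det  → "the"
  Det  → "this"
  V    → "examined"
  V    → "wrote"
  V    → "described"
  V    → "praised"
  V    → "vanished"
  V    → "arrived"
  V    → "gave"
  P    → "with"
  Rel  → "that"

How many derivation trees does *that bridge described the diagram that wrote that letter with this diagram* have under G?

Two of the 6 distinct bracketings:
[S [NP [Det that] [N bridge]] [VP [V described] [NP [NP [Det the] [N diagram]] [RelC [Rel that] [VP [V wrote] [NP [NP [Det that] [N letter]] [PP [P with] [NP [Det this] [N diagram]]]]]]]]]
[S [NP [Det that] [N bridge]] [VP [V described] [NP [NP [Det the] [N diagram]] [RelC [Rel that] [VP [VP [V wrote] [NP [Det that] [N letter]]] [PP [P with] [NP [Det this] [N diagram]]]]]]]]
The difference turns on whether NP → NP PP is used at the relevant span, versus an alternative expansion of NP.

6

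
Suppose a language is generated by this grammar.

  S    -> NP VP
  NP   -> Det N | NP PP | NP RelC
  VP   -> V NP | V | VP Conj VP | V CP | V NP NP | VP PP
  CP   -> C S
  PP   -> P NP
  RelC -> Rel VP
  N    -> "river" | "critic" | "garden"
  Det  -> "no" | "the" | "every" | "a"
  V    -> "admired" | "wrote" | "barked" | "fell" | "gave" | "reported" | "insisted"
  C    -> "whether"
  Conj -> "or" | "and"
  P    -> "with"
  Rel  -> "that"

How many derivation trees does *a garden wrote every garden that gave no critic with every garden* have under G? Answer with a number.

Two of the 6 distinct bracketings:
[S [NP [Det a] [N garden]] [VP [V wrote] [NP [NP [NP [Det every] [N garden]] [RelC [Rel that] [VP [V gave] [NP [Det no] [N critic]]]]] [PP [P with] [NP [Det every] [N garden]]]]]]
[S [NP [Det a] [N garden]] [VP [V wrote] [NP [NP [Det every] [N garden]] [RelC [Rel that] [VP [V gave] [NP [NP [Det no] [N critic]] [PP [P with] [NP [Det every] [N garden]]]]]]]]]
The trees differ in how a recursive rule is bracketed over the same span.

6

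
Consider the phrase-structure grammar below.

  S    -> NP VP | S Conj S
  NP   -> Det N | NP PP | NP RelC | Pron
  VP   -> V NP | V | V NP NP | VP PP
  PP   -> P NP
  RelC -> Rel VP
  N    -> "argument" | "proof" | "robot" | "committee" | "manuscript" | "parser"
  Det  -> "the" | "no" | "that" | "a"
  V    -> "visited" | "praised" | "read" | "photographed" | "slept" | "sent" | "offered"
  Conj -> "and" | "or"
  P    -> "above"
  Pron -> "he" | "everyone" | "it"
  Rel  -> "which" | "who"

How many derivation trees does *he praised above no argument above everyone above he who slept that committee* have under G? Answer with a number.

9

Two of the 9 distinct bracketings:
[S [NP [Pron he]] [VP [VP [V praised]] [PP [P above] [NP [NP [Det no] [N argument]] [PP [P above] [NP [NP [Pron everyone]] [PP [P above] [NP [NP [Pron he]] [RelC [Rel who] [VP [V slept] [NP [Det that] [N committee]]]]]]]]]]]]
[S [NP [Pron he]] [VP [VP [V praised]] [PP [P above] [NP [NP [Det no] [N argument]] [PP [P above] [NP [NP [NP [Pron everyone]] [PP [P above] [NP [Pron he]]]] [RelC [Rel who] [VP [V slept] [NP [Det that] [N committee]]]]]]]]]]
The trees differ in how a recursive rule is bracketed over the same span.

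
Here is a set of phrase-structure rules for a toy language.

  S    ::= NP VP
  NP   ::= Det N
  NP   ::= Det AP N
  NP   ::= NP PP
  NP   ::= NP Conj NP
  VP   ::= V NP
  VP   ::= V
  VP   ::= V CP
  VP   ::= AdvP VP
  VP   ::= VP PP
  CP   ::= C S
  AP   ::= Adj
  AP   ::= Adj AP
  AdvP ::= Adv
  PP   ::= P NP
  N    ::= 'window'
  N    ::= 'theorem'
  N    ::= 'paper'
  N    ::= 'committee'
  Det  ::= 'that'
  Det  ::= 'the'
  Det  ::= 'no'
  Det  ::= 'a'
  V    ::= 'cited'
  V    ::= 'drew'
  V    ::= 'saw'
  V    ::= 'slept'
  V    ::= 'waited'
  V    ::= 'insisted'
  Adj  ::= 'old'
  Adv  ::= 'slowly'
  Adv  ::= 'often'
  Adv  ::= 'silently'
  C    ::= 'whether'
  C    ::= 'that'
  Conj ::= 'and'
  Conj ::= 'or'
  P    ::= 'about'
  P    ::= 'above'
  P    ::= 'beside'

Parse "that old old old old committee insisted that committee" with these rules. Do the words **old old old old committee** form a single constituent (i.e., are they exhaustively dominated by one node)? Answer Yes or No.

[S [NP [Det that] [AP [Adj old] [AP [Adj old] [AP [Adj old] [AP [Adj old]]]]] [N committee]] [VP [V insisted] [NP [Det that] [N committee]]]]
The smallest constituent containing 'old old old old committee' is the NP spanning 'that old old old old committee'; no single node in the tree dominates exactly the given words.

No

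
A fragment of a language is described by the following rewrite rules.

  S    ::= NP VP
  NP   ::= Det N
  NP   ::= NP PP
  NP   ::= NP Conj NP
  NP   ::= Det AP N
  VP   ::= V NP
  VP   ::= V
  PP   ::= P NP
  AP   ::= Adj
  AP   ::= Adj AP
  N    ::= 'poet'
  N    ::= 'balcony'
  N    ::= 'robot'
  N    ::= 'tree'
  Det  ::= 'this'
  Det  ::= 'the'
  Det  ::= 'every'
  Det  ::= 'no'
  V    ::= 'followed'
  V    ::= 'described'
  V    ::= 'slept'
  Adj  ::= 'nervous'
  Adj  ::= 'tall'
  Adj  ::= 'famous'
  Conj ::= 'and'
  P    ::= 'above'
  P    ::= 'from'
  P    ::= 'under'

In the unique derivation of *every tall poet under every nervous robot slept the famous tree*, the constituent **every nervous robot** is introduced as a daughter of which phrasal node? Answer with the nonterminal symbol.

[S [NP [NP [Det every] [AP [Adj tall]] [N poet]] [PP [P under] [NP [Det every] [AP [Adj nervous]] [N robot]]]] [VP [V slept] [NP [Det the] [AP [Adj famous]] [N tree]]]]
The span 'every nervous robot' is the NP node built by NP → Det AP N.
Its mother is the PP built by PP → P NP.

PP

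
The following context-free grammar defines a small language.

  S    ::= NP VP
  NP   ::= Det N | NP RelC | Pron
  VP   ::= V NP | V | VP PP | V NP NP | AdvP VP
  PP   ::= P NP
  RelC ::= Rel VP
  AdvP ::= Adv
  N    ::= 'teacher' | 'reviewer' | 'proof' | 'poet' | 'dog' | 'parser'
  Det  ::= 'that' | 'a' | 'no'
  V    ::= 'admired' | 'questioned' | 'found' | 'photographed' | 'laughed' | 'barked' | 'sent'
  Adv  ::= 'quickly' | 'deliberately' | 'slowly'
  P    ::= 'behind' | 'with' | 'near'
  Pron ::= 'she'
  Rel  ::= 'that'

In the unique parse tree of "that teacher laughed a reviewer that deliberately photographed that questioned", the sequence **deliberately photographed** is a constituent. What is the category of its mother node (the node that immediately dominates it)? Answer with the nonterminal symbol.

[S [NP [Det that] [N teacher]] [VP [V laughed] [NP [NP [NP [Det a] [N reviewer]] [RelC [Rel that] [VP [AdvP [Adv deliberately]] [VP [V photographed]]]]] [RelC [Rel that] [VP [V questioned]]]]]]
The span 'deliberately photographed' is the VP node built by VP → AdvP VP.
Its mother is the RelC built by RelC → Rel VP.

RelC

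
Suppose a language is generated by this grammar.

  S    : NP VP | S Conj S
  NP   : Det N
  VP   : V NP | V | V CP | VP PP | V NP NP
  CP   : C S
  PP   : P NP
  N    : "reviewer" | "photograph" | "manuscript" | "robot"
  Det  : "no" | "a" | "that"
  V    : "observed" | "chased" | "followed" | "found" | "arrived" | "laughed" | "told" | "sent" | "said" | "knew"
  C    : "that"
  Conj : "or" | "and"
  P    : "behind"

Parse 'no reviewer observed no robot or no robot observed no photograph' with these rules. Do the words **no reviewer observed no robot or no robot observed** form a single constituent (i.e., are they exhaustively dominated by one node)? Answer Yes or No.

[S [S [NP [Det no] [N reviewer]] [VP [V observed] [NP [Det no] [N robot]]]] [Conj or] [S [NP [Det no] [N robot]] [VP [V observed] [NP [Det no] [N photograph]]]]]
The smallest constituent containing 'no reviewer observed no robot or no robot observed' is the S spanning 'no reviewer observed no robot or no robot observed no photograph'; no single node in the tree dominates exactly the given words.

No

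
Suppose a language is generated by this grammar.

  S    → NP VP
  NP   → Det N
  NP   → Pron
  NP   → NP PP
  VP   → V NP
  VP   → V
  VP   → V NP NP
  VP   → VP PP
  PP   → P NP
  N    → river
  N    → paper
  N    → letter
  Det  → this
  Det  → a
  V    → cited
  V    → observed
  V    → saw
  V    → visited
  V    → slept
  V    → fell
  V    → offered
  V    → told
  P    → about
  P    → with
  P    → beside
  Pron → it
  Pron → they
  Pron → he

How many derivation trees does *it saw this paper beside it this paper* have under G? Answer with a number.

[S [NP [Pron it]] [VP [V saw] [NP [NP [Det this] [N paper]] [PP [P beside] [NP [Pron it]]]] [NP [Det this] [N paper]]]]
No rule offers an alternative attachment or grouping for any span, so this is the only derivation.

1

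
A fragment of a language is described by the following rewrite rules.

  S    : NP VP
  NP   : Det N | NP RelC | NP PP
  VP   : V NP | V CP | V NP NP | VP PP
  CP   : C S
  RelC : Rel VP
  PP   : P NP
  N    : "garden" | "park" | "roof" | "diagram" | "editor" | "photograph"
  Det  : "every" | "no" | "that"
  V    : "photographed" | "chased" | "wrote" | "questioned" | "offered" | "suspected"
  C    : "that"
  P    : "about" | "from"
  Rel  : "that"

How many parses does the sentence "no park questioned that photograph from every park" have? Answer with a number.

The two bracketings:
[S [NP [Det no] [N park]] [VP [V questioned] [NP [NP [Det that] [N photograph]] [PP [P from] [NP [Det every] [N park]]]]]]
[S [NP [Det no] [N park]] [VP [VP [V questioned] [NP [Det that] [N photograph]]] [PP [P from] [NP [Det every] [N park]]]]]
The difference turns on whether NP → NP PP is used at the relevant span, versus an alternative expansion of NP.

2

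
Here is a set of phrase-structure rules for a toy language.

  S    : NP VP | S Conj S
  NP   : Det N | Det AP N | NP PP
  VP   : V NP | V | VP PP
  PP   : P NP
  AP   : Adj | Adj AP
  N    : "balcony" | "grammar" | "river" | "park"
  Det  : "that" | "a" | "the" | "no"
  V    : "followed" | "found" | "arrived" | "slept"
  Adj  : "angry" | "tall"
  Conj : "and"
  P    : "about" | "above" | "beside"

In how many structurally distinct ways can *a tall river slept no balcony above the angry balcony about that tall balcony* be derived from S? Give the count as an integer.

Two of the 5 distinct bracketings:
[S [NP [Det a] [AP [Adj tall]] [N river]] [VP [V slept] [NP [NP [Det no] [N balcony]] [PP [P above] [NP [NP [Det the] [AP [Adj angry]] [N balcony]] [PP [P about] [NP [Det that] [AP [Adj tall]] [N balcony]]]]]]]]
[S [NP [Det a] [AP [Adj tall]] [N river]] [VP [V slept] [NP [NP [NP [Det no] [N balcony]] [PP [P above] [NP [Det the] [AP [Adj angry]] [N balcony]]]] [PP [P about] [NP [Det that] [AP [Adj tall]] [N balcony]]]]]]
The trees differ in how a recursive rule is bracketed over the same span.

5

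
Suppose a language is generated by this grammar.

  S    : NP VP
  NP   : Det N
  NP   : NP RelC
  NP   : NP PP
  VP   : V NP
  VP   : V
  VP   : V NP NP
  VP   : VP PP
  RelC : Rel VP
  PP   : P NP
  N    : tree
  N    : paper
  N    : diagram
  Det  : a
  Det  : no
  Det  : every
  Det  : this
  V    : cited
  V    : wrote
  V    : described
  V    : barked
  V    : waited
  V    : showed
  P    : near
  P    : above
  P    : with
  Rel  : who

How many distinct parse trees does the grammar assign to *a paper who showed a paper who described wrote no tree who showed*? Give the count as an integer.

The two bracketings:
[S [NP [NP [Det a] [N paper]] [RelC [Rel who] [VP [V showed] [NP [NP [Det a] [N paper]] [RelC [Rel who] [VP [V described]]]]]]] [VP [V wrote] [NP [NP [Det no] [N tree]] [RelC [Rel who] [VP [V showed]]]]]]
[S [NP [NP [NP [Det a] [N paper]] [RelC [Rel who] [VP [V showed] [NP [Det a] [N paper]]]]] [RelC [Rel who] [VP [V described]]]] [VP [V wrote] [NP [NP [Det no] [N tree]] [RelC [Rel who] [VP [V showed]]]]]]
The trees differ in how a recursive rule is bracketed over the same span.

2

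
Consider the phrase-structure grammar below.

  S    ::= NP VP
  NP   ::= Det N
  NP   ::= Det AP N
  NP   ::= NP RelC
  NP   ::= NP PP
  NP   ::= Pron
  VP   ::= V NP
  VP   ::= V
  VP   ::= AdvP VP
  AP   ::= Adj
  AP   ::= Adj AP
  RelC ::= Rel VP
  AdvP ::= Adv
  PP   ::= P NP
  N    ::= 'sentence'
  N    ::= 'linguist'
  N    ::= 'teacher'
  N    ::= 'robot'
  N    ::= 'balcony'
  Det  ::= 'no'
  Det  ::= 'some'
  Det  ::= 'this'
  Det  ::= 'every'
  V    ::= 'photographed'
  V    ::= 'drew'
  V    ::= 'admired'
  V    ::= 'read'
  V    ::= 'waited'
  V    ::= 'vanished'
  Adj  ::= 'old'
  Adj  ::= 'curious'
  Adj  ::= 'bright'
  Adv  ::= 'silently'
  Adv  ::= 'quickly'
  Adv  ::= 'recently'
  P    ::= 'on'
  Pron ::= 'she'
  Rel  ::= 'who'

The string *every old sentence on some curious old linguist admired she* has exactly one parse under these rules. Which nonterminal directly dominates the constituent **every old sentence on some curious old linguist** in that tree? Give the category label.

S

S
  NP
    NP
      Det: every
      AP
        Adj: old
      N: sentence
    PP
      P: on
      NP
        Det: some
        AP
          Adj: curious
          AP
            Adj: old
        N: linguist
  VP
    V: admired
    NP
      Pron: she
The span 'every old sentence on some curious old linguist' is the NP node built by NP → NP PP.
Its mother is the S built by S → NP VP.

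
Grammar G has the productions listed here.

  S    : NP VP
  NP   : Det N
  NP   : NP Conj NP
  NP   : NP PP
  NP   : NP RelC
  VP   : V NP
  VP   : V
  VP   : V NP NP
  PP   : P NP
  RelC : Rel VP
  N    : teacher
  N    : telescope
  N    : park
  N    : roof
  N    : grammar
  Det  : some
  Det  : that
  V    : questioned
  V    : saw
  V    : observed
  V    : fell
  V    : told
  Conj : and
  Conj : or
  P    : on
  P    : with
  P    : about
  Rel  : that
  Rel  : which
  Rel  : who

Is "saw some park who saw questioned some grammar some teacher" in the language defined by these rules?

Ungrammatical

For S → NP VP, no prefix of the string parses as an NP.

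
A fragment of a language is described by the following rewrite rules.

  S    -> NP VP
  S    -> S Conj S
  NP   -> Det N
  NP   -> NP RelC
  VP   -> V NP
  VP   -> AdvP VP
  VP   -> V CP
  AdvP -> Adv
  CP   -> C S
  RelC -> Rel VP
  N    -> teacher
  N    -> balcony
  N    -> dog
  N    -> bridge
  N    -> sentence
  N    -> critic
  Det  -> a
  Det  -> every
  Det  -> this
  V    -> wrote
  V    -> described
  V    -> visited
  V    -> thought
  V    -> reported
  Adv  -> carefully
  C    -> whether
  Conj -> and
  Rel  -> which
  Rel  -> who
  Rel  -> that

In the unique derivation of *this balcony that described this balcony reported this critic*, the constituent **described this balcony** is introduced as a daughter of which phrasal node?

RelC

[S [NP [NP [Det this] [N balcony]] [RelC [Rel that] [VP [V described] [NP [Det this] [N balcony]]]]] [VP [V reported] [NP [Det this] [N critic]]]]
The span 'described this balcony' is the VP node built by VP → V NP.
Its mother is the RelC built by RelC → Rel VP.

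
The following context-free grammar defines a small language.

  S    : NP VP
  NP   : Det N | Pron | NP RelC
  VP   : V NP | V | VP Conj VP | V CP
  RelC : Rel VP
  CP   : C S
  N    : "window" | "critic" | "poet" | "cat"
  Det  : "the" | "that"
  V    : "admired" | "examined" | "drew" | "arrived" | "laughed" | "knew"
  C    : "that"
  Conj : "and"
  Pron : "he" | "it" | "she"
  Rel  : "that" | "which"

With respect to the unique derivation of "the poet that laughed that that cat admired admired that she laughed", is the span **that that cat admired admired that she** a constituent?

No

[S [NP [NP [Det the] [N poet]] [RelC [Rel that] [VP [V laughed] [CP [C that] [S [NP [Det that] [N cat]] [VP [V admired]]]]]]] [VP [V admired] [CP [C that] [S [NP [Pron she]] [VP [V laughed]]]]]]
The smallest constituent containing 'that that cat admired admired that she' is the S spanning 'the poet that laughed that that cat admired admired that she laughed'; no single node in the tree dominates exactly the given words.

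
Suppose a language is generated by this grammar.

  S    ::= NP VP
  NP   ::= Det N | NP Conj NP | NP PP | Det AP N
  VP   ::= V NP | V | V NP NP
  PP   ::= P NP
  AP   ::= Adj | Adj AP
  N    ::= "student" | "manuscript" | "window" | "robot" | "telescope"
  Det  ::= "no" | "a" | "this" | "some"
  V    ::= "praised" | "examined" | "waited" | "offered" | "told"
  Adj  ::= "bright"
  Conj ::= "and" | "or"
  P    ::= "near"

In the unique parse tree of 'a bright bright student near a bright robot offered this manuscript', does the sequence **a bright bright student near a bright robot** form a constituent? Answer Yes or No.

[S [NP [NP [Det a] [AP [Adj bright] [AP [Adj bright]]] [N student]] [PP [P near] [NP [Det a] [AP [Adj bright]] [N robot]]]] [VP [V offered] [NP [Det this] [N manuscript]]]]
The words 'a bright bright student near a bright robot' are exhaustively dominated by a single NP node (built by NP → NP PP), so they form a constituent.

Yes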